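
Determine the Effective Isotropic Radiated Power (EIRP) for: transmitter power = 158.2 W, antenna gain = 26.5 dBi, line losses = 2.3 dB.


Pt = 158.2 W = 21.9921 dBW
EIRP = Pt_dBW + Gt - losses = 21.9921 + 26.5 - 2.3 = 46.1921 dBW

46.1921 dBW


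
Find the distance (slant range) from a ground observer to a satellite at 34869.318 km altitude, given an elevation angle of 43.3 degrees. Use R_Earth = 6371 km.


h = 34869.318 km, el = 43.3 deg
d = -R_E*sin(el) + sqrt((R_E*sin(el))^2 + 2*R_E*h + h^2)
d = -6371.0000*sin(0.7557276) + sqrt((6371.0000*0.6858184)^2 + 2*6371.0000*34869.318 + 34869.318^2)
d = 36609.4921 km

36609.4921 km


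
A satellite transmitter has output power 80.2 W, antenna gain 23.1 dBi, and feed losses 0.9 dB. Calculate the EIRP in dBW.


Pt = 80.2 W = 19.0417 dBW
EIRP = Pt_dBW + Gt - losses = 19.0417 + 23.1 - 0.9 = 41.2417 dBW

41.2417 dBW


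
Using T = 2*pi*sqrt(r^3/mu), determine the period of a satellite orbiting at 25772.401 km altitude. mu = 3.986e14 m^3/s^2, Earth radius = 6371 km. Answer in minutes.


r = 32143.4010 km = 3.2143401e+07 m
T = 2*pi*sqrt(r^3/mu) = 2*pi*sqrt(3.3210505e+22 / 3.986e14)
T = 57352.0519 s = 955.8675 min

955.8675 minutes


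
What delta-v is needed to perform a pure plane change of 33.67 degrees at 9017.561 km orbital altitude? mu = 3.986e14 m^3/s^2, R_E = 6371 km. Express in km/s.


r = 15388.5610 km = 1.5388561e+07 m
V = sqrt(mu/r) = 5089.4358 m/s
di = 33.67 deg = 0.5876524 rad
dV = 2*V*sin(di/2) = 2*5089.4358*sin(0.2938262)
dV = 2947.9695 m/s = 2.9480 km/s

2.9480 km/s


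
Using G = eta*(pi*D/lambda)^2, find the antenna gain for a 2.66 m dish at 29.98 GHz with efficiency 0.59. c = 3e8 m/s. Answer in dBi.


lambda = c/f = 3e8 / 2.998e+10 = 0.01000667 m
G = eta*(pi*D/lambda)^2 = 0.59*(pi*2.66/0.01000667)^2
G = 411467.7274 (linear)
G = 10*log10(411467.7274) = 56.1434 dBi

56.1434 dBi


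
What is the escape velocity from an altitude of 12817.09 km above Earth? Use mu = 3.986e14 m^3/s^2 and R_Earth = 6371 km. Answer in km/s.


r = 6371.0 + 12817.09 = 19188.0900 km = 1.918809e+07 m
v_esc = sqrt(2*mu/r) = sqrt(2*3.986e14 / 1.918809e+07)
v_esc = 6445.6656 m/s = 6.4457 km/s

6.4457 km/s


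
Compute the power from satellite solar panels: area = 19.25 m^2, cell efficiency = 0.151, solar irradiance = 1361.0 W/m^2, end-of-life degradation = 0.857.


P = area * eta * S * degradation
P = 19.25 * 0.151 * 1361.0 * 0.857
P = 3390.3663 W

3390.3663 W


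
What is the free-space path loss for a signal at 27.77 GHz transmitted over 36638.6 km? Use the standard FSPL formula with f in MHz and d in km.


f = 27.77 GHz = 27770.0000 MHz
d = 36638.6 km
FSPL = 32.44 + 20*log10(27770.0000) + 20*log10(36638.6)
FSPL = 32.44 + 88.8715 + 91.2788
FSPL = 212.5903 dB

212.5903 dB


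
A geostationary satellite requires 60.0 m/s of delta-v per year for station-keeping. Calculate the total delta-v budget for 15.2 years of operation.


dV = rate * years = 60.0 * 15.2
dV = 912.0000 m/s

912.0000 m/s


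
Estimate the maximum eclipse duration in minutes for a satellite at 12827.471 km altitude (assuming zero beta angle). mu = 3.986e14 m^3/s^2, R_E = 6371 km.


r = 19198.4710 km
T = 441.2248 min
Eclipse fraction = arcsin(R_E/r)/pi = arcsin(6371.0000/19198.4710)/pi
= arcsin(0.3318493)/pi = 0.1076726
Eclipse duration = 0.1076726 * 441.2248 = 47.5078 min

47.5078 minutes


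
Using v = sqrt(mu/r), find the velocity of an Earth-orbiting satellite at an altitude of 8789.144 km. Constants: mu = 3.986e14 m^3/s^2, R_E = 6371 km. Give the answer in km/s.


r = R_E + alt = 6371.0 + 8789.144 = 15160.1440 km = 1.5160144e+07 m
v = sqrt(mu/r) = sqrt(3.986e14 / 1.5160144e+07) = 5127.6336 m/s = 5.1276 km/s

5.1276 km/s


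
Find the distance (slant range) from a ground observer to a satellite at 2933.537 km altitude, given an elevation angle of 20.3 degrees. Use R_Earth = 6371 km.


h = 2933.537 km, el = 20.3 deg
d = -R_E*sin(el) + sqrt((R_E*sin(el))^2 + 2*R_E*h + h^2)
d = -6371.0000*sin(0.3543018) + sqrt((6371.0000*0.3469357)^2 + 2*6371.0000*2933.537 + 2933.537^2)
d = 4922.0157 km

4922.0157 km


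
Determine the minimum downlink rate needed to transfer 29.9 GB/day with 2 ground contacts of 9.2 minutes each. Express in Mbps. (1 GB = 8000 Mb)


total contact time = 2 * 9.2 * 60 = 1104.0000 s
data = 29.9 GB = 239200.0000 Mb
rate = 239200.0000 / 1104.0000 = 216.6667 Mbps

216.6667 Mbps


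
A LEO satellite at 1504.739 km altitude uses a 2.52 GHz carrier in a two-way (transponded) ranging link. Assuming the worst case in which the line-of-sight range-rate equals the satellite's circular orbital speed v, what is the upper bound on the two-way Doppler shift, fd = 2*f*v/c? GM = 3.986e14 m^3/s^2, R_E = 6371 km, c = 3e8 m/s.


r = 7.875739e+06 m
v = sqrt(mu/r) = 7114.1495 m/s (worst-case radial velocity)
f = 2.52 GHz = 2.52e+09 Hz
fd = 2*f*v/c = 2*2.52e+09*7114.1495/3.0e+08
fd = 119517.7122 Hz

119517.7122 Hz


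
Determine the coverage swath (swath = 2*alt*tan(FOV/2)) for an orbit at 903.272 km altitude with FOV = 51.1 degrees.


FOV = 51.1 deg = 0.8918632 rad
swath = 2 * alt * tan(FOV/2) = 2 * 903.272 * tan(0.4459316)
swath = 2 * 903.272 * 0.4780472
swath = 863.6133 km

863.6133 km


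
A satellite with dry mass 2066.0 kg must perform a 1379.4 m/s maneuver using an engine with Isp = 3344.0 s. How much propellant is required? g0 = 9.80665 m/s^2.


ve = Isp * g0 = 3344.0 * 9.80665 = 32793.437600 m/s
mass ratio = exp(dv/ve) = exp(1379.4/32793.437600) = 1.04296049
m_prop = m_dry * (mr - 1) = 2066.0 * (1.04296049 - 1)
m_prop = 88.7564 kg

88.7564 kg


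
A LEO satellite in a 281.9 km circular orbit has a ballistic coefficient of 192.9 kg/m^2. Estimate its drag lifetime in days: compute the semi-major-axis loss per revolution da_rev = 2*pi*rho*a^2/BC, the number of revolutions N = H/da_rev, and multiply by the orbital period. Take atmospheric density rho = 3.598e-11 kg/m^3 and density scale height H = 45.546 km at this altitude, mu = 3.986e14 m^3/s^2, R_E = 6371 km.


a = R_E + alt = 6652.9000 km = 6.6529e+06 m
da_rev = 2*pi*rho*a^2/BC = 2*pi*3.598e-11*(6.6529e+06)^2/192.9 = 51.871737 m per revolution
N = H/da_rev = 45546.0000 m / 51.871737 m = 878.0504 revolutions
P = 2*pi*sqrt(a^3/mu) = 5400.4222 s
lifetime = N*P = 878.0504 * 5400.4222 = 4.7418429e+06 s = 54.8824 days

54.8824 days


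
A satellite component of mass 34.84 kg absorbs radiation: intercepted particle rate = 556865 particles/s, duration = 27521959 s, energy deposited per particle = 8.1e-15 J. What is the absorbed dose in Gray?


Total energy deposited = rate * time * E_per
  = 556865 * 27521959 * 8.1e-15 = 0.1241407 J
Dose = E_total / mass = 0.1241407 / 34.84
Dose = 0.003563167 Gy

0.0036 Gy


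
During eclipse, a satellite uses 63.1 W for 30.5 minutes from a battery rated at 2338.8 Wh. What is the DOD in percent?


E_used = P * t / 60 = 63.1 * 30.5 / 60 = 32.0758 Wh
DOD = E_used / E_total * 100 = 32.0758 / 2338.8 * 100
DOD = 1.3715 %

1.3715 %


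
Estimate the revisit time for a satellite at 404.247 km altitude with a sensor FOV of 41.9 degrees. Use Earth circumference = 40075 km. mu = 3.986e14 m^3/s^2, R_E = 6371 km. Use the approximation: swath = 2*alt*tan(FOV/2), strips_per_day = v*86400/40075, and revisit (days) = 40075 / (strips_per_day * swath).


swath = 2*404.247*tan(0.3656465) = 309.5425 km
v = sqrt(mu/r) = 7670.1893 m/s = 7.6702 km/s
strips/day = v*86400/40075 = 7.6702*86400/40075 = 16.5366
coverage/day = strips * swath = 16.5366 * 309.5425 = 5118.7819 km
revisit = 40075 / 5118.7819 = 7.8290 days

7.8290 days


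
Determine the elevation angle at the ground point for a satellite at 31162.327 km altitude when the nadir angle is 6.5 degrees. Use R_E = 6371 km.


r = R_E + alt = 37533.3270 km
Law of sines in the satellite / Earth-center / ground-point triangle:
  sin(nadir)/R_E = sin(90 + el)/r  =>  cos(el) = (r/R_E)*sin(nadir)
cos(el) = (37533.3270 / 6371.0000) * sin(6.5 deg) = 0.6669115
el = arccos(0.6669115) = 48.1709 deg
(Earth-central angle = 90 - nadir - el = 35.3291 deg)

48.1709 degrees


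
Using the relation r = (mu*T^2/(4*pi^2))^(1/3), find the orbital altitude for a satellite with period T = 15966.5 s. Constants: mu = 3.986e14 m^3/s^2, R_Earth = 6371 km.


T = 15966.5 s
r = (mu*T^2/(4*pi^2))^(1/3) = (3.986e14 * 15966.5^2 / (4*pi^2))^(1/3)
r = 1.3704578e+07 m = 13704.5781 km
alt = r - R_E = 13704.5781 - 6371 = 7333.5781 km

7333.5781 km


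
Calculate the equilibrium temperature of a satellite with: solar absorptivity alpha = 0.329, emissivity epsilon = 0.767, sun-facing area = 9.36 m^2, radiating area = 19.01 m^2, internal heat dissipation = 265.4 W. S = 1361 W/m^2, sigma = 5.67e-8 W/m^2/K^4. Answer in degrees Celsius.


Numerator = alpha*S*A_sun + Q_int = 0.329*1361*9.36 + 265.4 = 4456.5178 W
Denominator = eps*sigma*A_rad = 0.767*5.67e-8*19.01 = 8.2672399e-07 W/K^4
T^4 = 5.3905752e+09 K^4
T = 270.9622 K = -2.1878 C

-2.1878 degrees Celsius


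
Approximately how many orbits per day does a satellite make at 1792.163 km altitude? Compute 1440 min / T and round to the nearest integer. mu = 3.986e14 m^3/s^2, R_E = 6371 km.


r = 8.163163e+06 m
T = 2*pi*sqrt(r^3/mu) = 7340.0484 s = 122.3341 min
revs/day = 1440 / 122.3341 = 11.7710
Rounded: 12 revolutions per day

12 revolutions per day


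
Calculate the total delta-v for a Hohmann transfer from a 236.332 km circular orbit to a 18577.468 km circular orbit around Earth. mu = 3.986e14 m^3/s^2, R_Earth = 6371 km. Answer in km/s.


r1 = 6607.3320 km = 6.607332e+06 m
r2 = 24948.4680 km = 2.4948468e+07 m
dv1 = sqrt(mu/r1)*(sqrt(2*r2/(r1+r2)) - 1) = 1999.7734 m/s
dv2 = sqrt(mu/r2)*(1 - sqrt(2*r1/(r1+r2))) = 1410.4804 m/s
total dv = |dv1| + |dv2| = 1999.7734 + 1410.4804 = 3410.2539 m/s = 3.4103 km/s

3.4103 km/s


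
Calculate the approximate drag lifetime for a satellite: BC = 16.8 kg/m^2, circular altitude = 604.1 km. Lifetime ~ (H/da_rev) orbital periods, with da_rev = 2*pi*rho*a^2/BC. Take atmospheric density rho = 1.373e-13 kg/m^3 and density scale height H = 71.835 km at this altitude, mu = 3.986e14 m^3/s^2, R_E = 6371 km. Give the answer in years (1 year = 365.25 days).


a = R_E + alt = 6975.1000 km = 6.9751e+06 m
da_rev = 2*pi*rho*a^2/BC = 2*pi*1.373e-13*(6.9751e+06)^2/16.8 = 2.498285 m per revolution
N = H/da_rev = 71835.0000 m / 2.498285 m = 28753.7237 revolutions
P = 2*pi*sqrt(a^3/mu) = 5797.4482 s
lifetime = N*P = 28753.7237 * 5797.4482 = 1.6669822e+08 s = 1929.3776 days
years = 1929.3776 / 365.25 = 5.2823 years

5.2823 years


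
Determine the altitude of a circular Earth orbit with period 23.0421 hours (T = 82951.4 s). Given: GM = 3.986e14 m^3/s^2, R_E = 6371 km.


T = 82951.4 s
r = (mu*T^2/(4*pi^2))^(1/3) = (3.986e14 * 82951.4^2 / (4*pi^2))^(1/3)
r = 4.110945e+07 m = 41109.4500 km
alt = r - R_E = 41109.4500 - 6371 = 34738.4500 km

34738.4500 km


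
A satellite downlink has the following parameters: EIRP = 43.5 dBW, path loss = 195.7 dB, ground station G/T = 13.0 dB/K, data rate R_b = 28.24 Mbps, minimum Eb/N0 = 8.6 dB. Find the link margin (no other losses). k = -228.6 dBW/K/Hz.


C/N0 = EIRP - FSPL + G/T - k = 43.5 - 195.7 + 13.0 - (-228.6)
C/N0 = 89.4000 dB-Hz
R_b = 28.24 Mbps = 2.824e+07 bps -> 10*log10(R_b) = 74.5086 dB-Hz
Eb/N0 = C/N0 - 10*log10(R_b) = 89.4000 - 74.5086 = 14.8914 dB
Margin = Eb/N0 - Eb/N0_req = 14.8914 - 8.6 = 6.2914 dB (link closes)

6.2914 dB


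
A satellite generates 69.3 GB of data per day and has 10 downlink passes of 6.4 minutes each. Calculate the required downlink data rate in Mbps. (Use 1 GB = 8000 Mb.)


total contact time = 10 * 6.4 * 60 = 3840.0000 s
data = 69.3 GB = 554400.0000 Mb
rate = 554400.0000 / 3840.0000 = 144.3750 Mbps

144.3750 Mbps


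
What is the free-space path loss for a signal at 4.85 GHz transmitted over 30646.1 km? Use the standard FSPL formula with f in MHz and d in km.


f = 4.85 GHz = 4850.0000 MHz
d = 30646.1 km
FSPL = 32.44 + 20*log10(4850.0000) + 20*log10(30646.1)
FSPL = 32.44 + 73.7148 + 89.7275
FSPL = 195.8823 dB

195.8823 dB


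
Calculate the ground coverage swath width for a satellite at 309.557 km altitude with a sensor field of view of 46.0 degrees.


FOV = 46.0 deg = 0.8028515 rad
swath = 2 * alt * tan(FOV/2) = 2 * 309.557 * tan(0.4014257)
swath = 2 * 309.557 * 0.4244748
swath = 262.7983 km

262.7983 km


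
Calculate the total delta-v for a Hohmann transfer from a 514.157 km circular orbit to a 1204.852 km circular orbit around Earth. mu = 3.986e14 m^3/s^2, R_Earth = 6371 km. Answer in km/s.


r1 = 6885.1570 km = 6.885157e+06 m
r2 = 7575.8520 km = 7.575852e+06 m
dv1 = sqrt(mu/r1)*(sqrt(2*r2/(r1+r2)) - 1) = 179.5867 m/s
dv2 = sqrt(mu/r2)*(1 - sqrt(2*r1/(r1+r2))) = 175.3444 m/s
total dv = |dv1| + |dv2| = 179.5867 + 175.3444 = 354.9311 m/s = 0.3549311 km/s

0.3549 km/s


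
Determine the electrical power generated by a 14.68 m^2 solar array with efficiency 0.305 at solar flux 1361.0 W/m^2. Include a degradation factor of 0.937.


P = area * eta * S * degradation
P = 14.68 * 0.305 * 1361.0 * 0.937
P = 5709.8357 W

5709.8357 W


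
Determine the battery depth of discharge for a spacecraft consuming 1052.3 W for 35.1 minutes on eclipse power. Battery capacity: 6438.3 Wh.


E_used = P * t / 60 = 1052.3 * 35.1 / 60 = 615.5955 Wh
DOD = E_used / E_total * 100 = 615.5955 / 6438.3 * 100
DOD = 9.5615 %

9.5615 %


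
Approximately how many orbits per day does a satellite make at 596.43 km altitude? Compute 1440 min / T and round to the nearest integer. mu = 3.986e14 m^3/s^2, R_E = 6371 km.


r = 6.96743e+06 m
T = 2*pi*sqrt(r^3/mu) = 5787.8883 s = 96.4648 min
revs/day = 1440 / 96.4648 = 14.9277
Rounded: 15 revolutions per day

15 revolutions per day


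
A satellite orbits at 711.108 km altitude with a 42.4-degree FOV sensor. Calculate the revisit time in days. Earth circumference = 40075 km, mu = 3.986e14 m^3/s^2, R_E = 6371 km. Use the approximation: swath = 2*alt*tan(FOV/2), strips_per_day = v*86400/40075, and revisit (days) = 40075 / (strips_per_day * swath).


swath = 2*711.108*tan(0.3700098) = 551.6412 km
v = sqrt(mu/r) = 7502.1782 m/s = 7.5022 km/s
strips/day = v*86400/40075 = 7.5022*86400/40075 = 16.1744
coverage/day = strips * swath = 16.1744 * 551.6412 = 8922.4537 km
revisit = 40075 / 8922.4537 = 4.4915 days

4.4915 days


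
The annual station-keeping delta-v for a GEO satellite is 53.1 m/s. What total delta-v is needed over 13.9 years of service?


dV = rate * years = 53.1 * 13.9
dV = 738.0900 m/s

738.0900 m/s


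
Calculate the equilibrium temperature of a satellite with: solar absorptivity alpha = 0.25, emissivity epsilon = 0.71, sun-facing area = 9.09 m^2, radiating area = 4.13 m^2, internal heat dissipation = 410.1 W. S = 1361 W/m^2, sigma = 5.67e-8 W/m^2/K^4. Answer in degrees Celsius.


Numerator = alpha*S*A_sun + Q_int = 0.25*1361*9.09 + 410.1 = 3502.9725 W
Denominator = eps*sigma*A_rad = 0.71*5.67e-8*4.13 = 1.6626141e-07 W/K^4
T^4 = 2.1069065e+10 K^4
T = 380.9880 K = 107.8380 C

107.8380 degrees Celsius


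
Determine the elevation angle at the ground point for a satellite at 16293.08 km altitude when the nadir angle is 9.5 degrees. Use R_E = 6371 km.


r = R_E + alt = 22664.0800 km
Law of sines in the satellite / Earth-center / ground-point triangle:
  sin(nadir)/R_E = sin(90 + el)/r  =>  cos(el) = (r/R_E)*sin(nadir)
cos(el) = (22664.0800 / 6371.0000) * sin(9.5 deg) = 0.5871374
el = arccos(0.5871374) = 54.0459 deg
(Earth-central angle = 90 - nadir - el = 26.4541 deg)

54.0459 degrees


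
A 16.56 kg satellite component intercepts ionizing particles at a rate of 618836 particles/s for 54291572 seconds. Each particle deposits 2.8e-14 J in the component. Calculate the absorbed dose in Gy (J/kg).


Total energy deposited = rate * time * E_per
  = 618836 * 54291572 * 2.8e-14 = 0.9407322 J
Dose = E_total / mass = 0.9407322 / 16.56
Dose = 0.0568075 Gy

0.0568 Gy


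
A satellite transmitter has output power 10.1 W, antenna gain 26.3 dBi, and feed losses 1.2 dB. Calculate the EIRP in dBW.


Pt = 10.1 W = 10.0432 dBW
EIRP = Pt_dBW + Gt - losses = 10.0432 + 26.3 - 1.2 = 35.1432 dBW

35.1432 dBW


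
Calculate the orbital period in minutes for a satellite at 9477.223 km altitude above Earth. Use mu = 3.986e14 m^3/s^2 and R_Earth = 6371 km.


r = 15848.2230 km = 1.5848223e+07 m
T = 2*pi*sqrt(r^3/mu) = 2*pi*sqrt(3.9805375e+21 / 3.986e14)
T = 19855.5573 s = 330.9260 min

330.9260 minutes


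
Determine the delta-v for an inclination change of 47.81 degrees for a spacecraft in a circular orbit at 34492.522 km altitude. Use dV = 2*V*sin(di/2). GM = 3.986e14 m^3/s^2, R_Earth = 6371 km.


r = 40863.5220 km = 4.0863522e+07 m
V = sqrt(mu/r) = 3123.2069 m/s
di = 47.81 deg = 0.8344419 rad
dV = 2*V*sin(di/2) = 2*3123.2069*sin(0.417221)
dV = 2531.1803 m/s = 2.5312 km/s

2.5312 km/s


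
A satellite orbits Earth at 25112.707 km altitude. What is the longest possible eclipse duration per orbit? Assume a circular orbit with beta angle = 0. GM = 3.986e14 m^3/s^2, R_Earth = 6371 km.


r = 31483.7070 km
T = 926.5925 min
Eclipse fraction = arcsin(R_E/r)/pi = arcsin(6371.0000/31483.7070)/pi
= arcsin(0.2023586)/pi = 0.06486066
Eclipse duration = 0.06486066 * 926.5925 = 60.0994 min

60.0994 minutes


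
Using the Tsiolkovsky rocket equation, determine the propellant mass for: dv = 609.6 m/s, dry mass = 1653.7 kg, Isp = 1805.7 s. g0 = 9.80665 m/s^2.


ve = Isp * g0 = 1805.7 * 9.80665 = 17707.867905 m/s
mass ratio = exp(dv/ve) = exp(609.6/17707.867905) = 1.03502479
m_prop = m_dry * (mr - 1) = 1653.7 * (1.03502479 - 1)
m_prop = 57.9205 kg

57.9205 kg


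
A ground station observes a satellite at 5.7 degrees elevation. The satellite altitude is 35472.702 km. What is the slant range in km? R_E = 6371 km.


h = 35472.702 km, el = 5.7 deg
d = -R_E*sin(el) + sqrt((R_E*sin(el))^2 + 2*R_E*h + h^2)
d = -6371.0000*sin(0.09948377) + sqrt((6371.0000*0.09931975)^2 + 2*6371.0000*35472.702 + 35472.702^2)
d = 40727.9175 km

40727.9175 km


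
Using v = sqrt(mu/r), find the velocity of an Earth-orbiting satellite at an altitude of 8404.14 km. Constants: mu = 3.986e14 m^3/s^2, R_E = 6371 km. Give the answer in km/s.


r = R_E + alt = 6371.0 + 8404.14 = 14775.1400 km = 1.477514e+07 m
v = sqrt(mu/r) = sqrt(3.986e14 / 1.477514e+07) = 5194.0108 m/s = 5.1940 km/s

5.1940 km/s


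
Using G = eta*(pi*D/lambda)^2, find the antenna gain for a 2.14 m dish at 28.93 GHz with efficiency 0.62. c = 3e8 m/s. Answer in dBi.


lambda = c/f = 3e8 / 2.893e+10 = 0.01036986 m
G = eta*(pi*D/lambda)^2 = 0.62*(pi*2.14/0.01036986)^2
G = 260599.3568 (linear)
G = 10*log10(260599.3568) = 54.1597 dBi

54.1597 dBi


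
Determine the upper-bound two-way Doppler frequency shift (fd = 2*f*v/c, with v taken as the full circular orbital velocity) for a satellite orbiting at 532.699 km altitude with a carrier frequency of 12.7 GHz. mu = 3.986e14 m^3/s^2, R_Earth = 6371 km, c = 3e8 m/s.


r = 6.903699e+06 m
v = sqrt(mu/r) = 7598.4975 m/s (worst-case radial velocity)
f = 12.7 GHz = 1.27e+10 Hz
fd = 2*f*v/c = 2*1.27e+10*7598.4975/3.0e+08
fd = 643339.4525 Hz

643339.4525 Hz


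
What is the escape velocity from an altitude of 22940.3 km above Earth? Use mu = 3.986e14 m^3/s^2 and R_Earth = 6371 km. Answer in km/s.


r = 6371.0 + 22940.3 = 29311.3000 km = 2.93113e+07 m
v_esc = sqrt(2*mu/r) = sqrt(2*3.986e14 / 2.93113e+07)
v_esc = 5215.1416 m/s = 5.2151 km/s

5.2151 km/s


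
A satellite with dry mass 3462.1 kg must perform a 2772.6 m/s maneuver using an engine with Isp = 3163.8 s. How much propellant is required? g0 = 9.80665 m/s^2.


ve = Isp * g0 = 3163.8 * 9.80665 = 31026.279270 m/s
mass ratio = exp(dv/ve) = exp(2772.6/31026.279270) = 1.09347747
m_prop = m_dry * (mr - 1) = 3462.1 * (1.09347747 - 1)
m_prop = 323.6283 kg

323.6283 kg


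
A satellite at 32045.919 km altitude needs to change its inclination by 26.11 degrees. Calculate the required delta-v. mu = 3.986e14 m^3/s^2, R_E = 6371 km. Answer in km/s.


r = 38416.9190 km = 3.8416919e+07 m
V = sqrt(mu/r) = 3221.1235 m/s
di = 26.11 deg = 0.4557055 rad
dV = 2*V*sin(di/2) = 2*3221.1235*sin(0.2278527)
dV = 1455.2152 m/s = 1.4552 km/s

1.4552 km/s


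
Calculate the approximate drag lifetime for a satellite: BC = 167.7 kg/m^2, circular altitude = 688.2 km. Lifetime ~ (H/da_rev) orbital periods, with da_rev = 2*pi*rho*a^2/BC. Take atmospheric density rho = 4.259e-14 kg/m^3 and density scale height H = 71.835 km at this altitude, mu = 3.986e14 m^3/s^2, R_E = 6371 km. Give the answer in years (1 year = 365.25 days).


a = R_E + alt = 7059.2000 km = 7.0592e+06 m
da_rev = 2*pi*rho*a^2/BC = 2*pi*4.259e-14*(7.0592e+06)^2/167.7 = 0.0795179946 m per revolution
N = H/da_rev = 71835.0000 m / 0.0795179946 m = 903380.4284 revolutions
P = 2*pi*sqrt(a^3/mu) = 5902.6149 s
lifetime = N*P = 903380.4284 * 5902.6149 = 5.3323068e+09 s = 61716.5138 days
years = 61716.5138 / 365.25 = 168.9706 years

168.9706 years


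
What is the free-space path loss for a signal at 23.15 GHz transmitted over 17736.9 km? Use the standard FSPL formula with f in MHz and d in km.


f = 23.15 GHz = 23150.0000 MHz
d = 17736.9 km
FSPL = 32.44 + 20*log10(23150.0000) + 20*log10(17736.9)
FSPL = 32.44 + 87.2910 + 84.9776
FSPL = 204.7086 dB

204.7086 dB


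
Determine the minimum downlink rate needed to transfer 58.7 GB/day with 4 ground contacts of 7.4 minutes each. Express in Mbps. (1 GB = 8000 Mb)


total contact time = 4 * 7.4 * 60 = 1776.0000 s
data = 58.7 GB = 469600.0000 Mb
rate = 469600.0000 / 1776.0000 = 264.4144 Mbps

264.4144 Mbps


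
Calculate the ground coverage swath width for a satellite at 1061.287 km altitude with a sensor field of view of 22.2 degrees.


FOV = 22.2 deg = 0.3874631 rad
swath = 2 * alt * tan(FOV/2) = 2 * 1061.287 * tan(0.1937315)
swath = 2 * 1061.287 * 0.1961922
swath = 416.4325 km

416.4325 km


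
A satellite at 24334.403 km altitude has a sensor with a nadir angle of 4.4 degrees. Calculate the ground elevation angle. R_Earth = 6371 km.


r = R_E + alt = 30705.4030 km
Law of sines in the satellite / Earth-center / ground-point triangle:
  sin(nadir)/R_E = sin(90 + el)/r  =>  cos(el) = (r/R_E)*sin(nadir)
cos(el) = (30705.4030 / 6371.0000) * sin(4.4 deg) = 0.3697518
el = arccos(0.3697518) = 68.2997 deg
(Earth-central angle = 90 - nadir - el = 17.3003 deg)

68.2997 degrees


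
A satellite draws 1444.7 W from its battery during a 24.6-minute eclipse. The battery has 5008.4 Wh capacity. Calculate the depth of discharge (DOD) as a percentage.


E_used = P * t / 60 = 1444.7 * 24.6 / 60 = 592.3270 Wh
DOD = E_used / E_total * 100 = 592.3270 / 5008.4 * 100
DOD = 11.8267 %

11.8267 %


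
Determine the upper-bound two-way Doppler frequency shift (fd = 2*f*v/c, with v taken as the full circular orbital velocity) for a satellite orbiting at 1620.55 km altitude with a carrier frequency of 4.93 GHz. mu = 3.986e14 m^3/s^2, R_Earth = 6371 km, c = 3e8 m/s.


r = 7.99155e+06 m
v = sqrt(mu/r) = 7062.4134 m/s (worst-case radial velocity)
f = 4.93 GHz = 4.93e+09 Hz
fd = 2*f*v/c = 2*4.93e+09*7062.4134/3.0e+08
fd = 232117.9877 Hz

232117.9877 Hz


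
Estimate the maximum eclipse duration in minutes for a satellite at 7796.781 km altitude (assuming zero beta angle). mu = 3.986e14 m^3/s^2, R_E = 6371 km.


r = 14167.7810 km
T = 279.7130 min
Eclipse fraction = arcsin(R_E/r)/pi = arcsin(6371.0000/14167.7810)/pi
= arcsin(0.4496823)/pi = 0.1484628
Eclipse duration = 0.1484628 * 279.7130 = 41.5270 min

41.5270 minutes


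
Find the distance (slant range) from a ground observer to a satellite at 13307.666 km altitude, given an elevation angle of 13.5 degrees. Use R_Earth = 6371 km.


h = 13307.666 km, el = 13.5 deg
d = -R_E*sin(el) + sqrt((R_E*sin(el))^2 + 2*R_E*h + h^2)
d = -6371.0000*sin(0.2356194) + sqrt((6371.0000*0.2334454)^2 + 2*6371.0000*13307.666 + 13307.666^2)
d = 17190.8420 km

17190.8420 km


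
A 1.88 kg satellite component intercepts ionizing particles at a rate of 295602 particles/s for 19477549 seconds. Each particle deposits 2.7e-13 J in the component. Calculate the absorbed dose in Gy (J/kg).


Total energy deposited = rate * time * E_per
  = 295602 * 19477549 * 2.7e-13 = 1.5546 J
Dose = E_total / mass = 1.5546 / 1.88
Dose = 0.8268897 Gy

0.8269 Gy


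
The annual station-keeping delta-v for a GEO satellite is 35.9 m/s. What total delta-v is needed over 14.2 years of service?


dV = rate * years = 35.9 * 14.2
dV = 509.7800 m/s

509.7800 m/s


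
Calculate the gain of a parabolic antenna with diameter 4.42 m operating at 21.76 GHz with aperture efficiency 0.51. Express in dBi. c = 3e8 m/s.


lambda = c/f = 3e8 / 2.176e+10 = 0.01378676 m
G = eta*(pi*D/lambda)^2 = 0.51*(pi*4.42/0.01378676)^2
G = 517356.2891 (linear)
G = 10*log10(517356.2891) = 57.1379 dBi

57.1379 dBi


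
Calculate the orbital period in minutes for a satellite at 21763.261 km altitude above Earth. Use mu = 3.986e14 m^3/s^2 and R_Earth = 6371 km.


r = 28134.2610 km = 2.8134261e+07 m
T = 2*pi*sqrt(r^3/mu) = 2*pi*sqrt(2.2269298e+22 / 3.986e14)
T = 46963.9362 s = 782.7323 min

782.7323 minutes


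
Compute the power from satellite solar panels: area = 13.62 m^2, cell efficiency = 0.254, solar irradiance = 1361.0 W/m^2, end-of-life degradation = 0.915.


P = area * eta * S * degradation
P = 13.62 * 0.254 * 1361.0 * 0.915
P = 4308.1423 W

4308.1423 W


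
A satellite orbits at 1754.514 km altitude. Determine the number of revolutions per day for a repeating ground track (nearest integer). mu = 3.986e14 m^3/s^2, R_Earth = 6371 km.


r = 8.125514e+06 m
T = 2*pi*sqrt(r^3/mu) = 7289.3279 s = 121.4888 min
revs/day = 1440 / 121.4888 = 11.8529
Rounded: 12 revolutions per day

12 revolutions per day


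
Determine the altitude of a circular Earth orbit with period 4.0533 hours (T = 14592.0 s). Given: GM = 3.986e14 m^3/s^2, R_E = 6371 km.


T = 14592.0 s
r = (mu*T^2/(4*pi^2))^(1/3) = (3.986e14 * 14592.0^2 / (4*pi^2))^(1/3)
r = 1.2906319e+07 m = 12906.3191 km
alt = r - R_E = 12906.3191 - 6371 = 6535.3191 km

6535.3191 km


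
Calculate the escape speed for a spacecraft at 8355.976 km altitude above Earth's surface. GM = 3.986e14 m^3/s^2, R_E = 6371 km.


r = 6371.0 + 8355.976 = 14726.9760 km = 1.4726976e+07 m
v_esc = sqrt(2*mu/r) = sqrt(2*3.986e14 / 1.4726976e+07)
v_esc = 7357.4421 m/s = 7.3574 km/s

7.3574 km/s


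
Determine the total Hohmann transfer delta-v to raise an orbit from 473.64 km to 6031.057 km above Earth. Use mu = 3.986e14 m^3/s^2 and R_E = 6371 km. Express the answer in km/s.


r1 = 6844.6400 km = 6.84464e+06 m
r2 = 12402.0570 km = 1.2402057e+07 m
dv1 = sqrt(mu/r1)*(sqrt(2*r2/(r1+r2)) - 1) = 1031.9663 m/s
dv2 = sqrt(mu/r2)*(1 - sqrt(2*r1/(r1+r2))) = 888.0323 m/s
total dv = |dv1| + |dv2| = 1031.9663 + 888.0323 = 1919.9986 m/s = 1.9200 km/s

1.9200 km/s


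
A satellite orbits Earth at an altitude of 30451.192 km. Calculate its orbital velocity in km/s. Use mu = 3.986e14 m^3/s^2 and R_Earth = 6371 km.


r = R_E + alt = 6371.0 + 30451.192 = 36822.1920 km = 3.6822192e+07 m
v = sqrt(mu/r) = sqrt(3.986e14 / 3.6822192e+07) = 3290.1358 m/s = 3.2901 km/s

3.2901 km/s


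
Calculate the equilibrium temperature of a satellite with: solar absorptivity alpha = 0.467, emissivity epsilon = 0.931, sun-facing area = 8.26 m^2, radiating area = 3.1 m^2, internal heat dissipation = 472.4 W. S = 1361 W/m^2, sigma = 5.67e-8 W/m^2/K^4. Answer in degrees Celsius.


Numerator = alpha*S*A_sun + Q_int = 0.467*1361*8.26 + 472.4 = 5722.3486 W
Denominator = eps*sigma*A_rad = 0.931*5.67e-8*3.1 = 1.6364187e-07 W/K^4
T^4 = 3.4968732e+10 K^4
T = 432.4341 K = 159.2841 C

159.2841 degrees Celsius


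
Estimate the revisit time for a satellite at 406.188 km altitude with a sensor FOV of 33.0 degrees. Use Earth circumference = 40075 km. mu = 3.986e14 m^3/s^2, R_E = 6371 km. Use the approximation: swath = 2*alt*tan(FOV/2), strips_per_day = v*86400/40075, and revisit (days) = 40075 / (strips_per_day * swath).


swath = 2*406.188*tan(0.2879793) = 240.6367 km
v = sqrt(mu/r) = 7669.0908 m/s = 7.6691 km/s
strips/day = v*86400/40075 = 7.6691*86400/40075 = 16.5342
coverage/day = strips * swath = 16.5342 * 240.6367 = 3978.7442 km
revisit = 40075 / 3978.7442 = 10.0723 days

10.0723 days


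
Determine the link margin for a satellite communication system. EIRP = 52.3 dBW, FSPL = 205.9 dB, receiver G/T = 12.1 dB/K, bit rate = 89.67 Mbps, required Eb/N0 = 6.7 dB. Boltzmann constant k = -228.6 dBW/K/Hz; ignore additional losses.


C/N0 = EIRP - FSPL + G/T - k = 52.3 - 205.9 + 12.1 - (-228.6)
C/N0 = 87.1000 dB-Hz
R_b = 89.67 Mbps = 8.967e+07 bps -> 10*log10(R_b) = 79.5265 dB-Hz
Eb/N0 = C/N0 - 10*log10(R_b) = 87.1000 - 79.5265 = 7.5735 dB
Margin = Eb/N0 - Eb/N0_req = 7.5735 - 6.7 = 0.8735283 dB (link closes)

0.8735 dB


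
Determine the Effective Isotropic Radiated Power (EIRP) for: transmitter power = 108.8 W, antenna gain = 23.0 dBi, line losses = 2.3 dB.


Pt = 108.8 W = 20.3663 dBW
EIRP = Pt_dBW + Gt - losses = 20.3663 + 23.0 - 2.3 = 41.0663 dBW

41.0663 dBW


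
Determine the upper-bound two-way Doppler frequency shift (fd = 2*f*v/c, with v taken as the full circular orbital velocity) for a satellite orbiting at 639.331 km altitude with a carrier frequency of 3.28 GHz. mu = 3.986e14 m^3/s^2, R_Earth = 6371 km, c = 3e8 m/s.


r = 7.010331e+06 m
v = sqrt(mu/r) = 7540.4868 m/s (worst-case radial velocity)
f = 3.28 GHz = 3.28e+09 Hz
fd = 2*f*v/c = 2*3.28e+09*7540.4868/3.0e+08
fd = 164885.3118 Hz

164885.3118 Hz


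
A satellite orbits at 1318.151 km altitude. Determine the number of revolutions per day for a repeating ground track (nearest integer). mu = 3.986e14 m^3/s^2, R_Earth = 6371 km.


r = 7.689151e+06 m
T = 2*pi*sqrt(r^3/mu) = 6710.0971 s = 111.8350 min
revs/day = 1440 / 111.8350 = 12.8761
Rounded: 13 revolutions per day

13 revolutions per day


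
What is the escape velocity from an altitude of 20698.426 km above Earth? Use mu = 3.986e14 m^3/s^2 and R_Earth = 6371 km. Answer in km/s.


r = 6371.0 + 20698.426 = 27069.4260 km = 2.7069426e+07 m
v_esc = sqrt(2*mu/r) = sqrt(2*3.986e14 / 2.7069426e+07)
v_esc = 5426.8038 m/s = 5.4268 km/s

5.4268 km/s


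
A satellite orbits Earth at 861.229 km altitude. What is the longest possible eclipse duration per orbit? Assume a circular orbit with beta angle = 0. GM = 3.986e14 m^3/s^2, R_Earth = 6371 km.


r = 7232.2290 km
T = 102.0160 min
Eclipse fraction = arcsin(R_E/r)/pi = arcsin(6371.0000/7232.2290)/pi
= arcsin(0.8809179)/pi = 0.3430738
Eclipse duration = 0.3430738 * 102.0160 = 34.9990 min

34.9990 minutes


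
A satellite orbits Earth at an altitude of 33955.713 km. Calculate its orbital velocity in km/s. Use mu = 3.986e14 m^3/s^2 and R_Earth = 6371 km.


r = R_E + alt = 6371.0 + 33955.713 = 40326.7130 km = 4.0326713e+07 m
v = sqrt(mu/r) = sqrt(3.986e14 / 4.0326713e+07) = 3143.9254 m/s = 3.1439 km/s

3.1439 km/s


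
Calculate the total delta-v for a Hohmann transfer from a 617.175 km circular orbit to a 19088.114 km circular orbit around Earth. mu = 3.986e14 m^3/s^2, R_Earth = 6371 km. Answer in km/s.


r1 = 6988.1750 km = 6.988175e+06 m
r2 = 25459.1140 km = 2.5459114e+07 m
dv1 = sqrt(mu/r1)*(sqrt(2*r2/(r1+r2)) - 1) = 1908.5070 m/s
dv2 = sqrt(mu/r2)*(1 - sqrt(2*r1/(r1+r2))) = 1359.9297 m/s
total dv = |dv1| + |dv2| = 1908.5070 + 1359.9297 = 3268.4368 m/s = 3.2684 km/s

3.2684 km/s


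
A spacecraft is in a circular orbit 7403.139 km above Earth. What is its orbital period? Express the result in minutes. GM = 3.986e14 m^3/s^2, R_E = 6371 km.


r = 13774.1390 km = 1.3774139e+07 m
T = 2*pi*sqrt(r^3/mu) = 2*pi*sqrt(2.6133248e+21 / 3.986e14)
T = 16088.2169 s = 268.1369 min

268.1369 minutes


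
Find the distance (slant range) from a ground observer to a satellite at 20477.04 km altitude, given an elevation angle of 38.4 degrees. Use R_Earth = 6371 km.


h = 20477.04 km, el = 38.4 deg
d = -R_E*sin(el) + sqrt((R_E*sin(el))^2 + 2*R_E*h + h^2)
d = -6371.0000*sin(0.6702064) + sqrt((6371.0000*0.6211478)^2 + 2*6371.0000*20477.04 + 20477.04^2)
d = 22422.3584 km

22422.3584 km


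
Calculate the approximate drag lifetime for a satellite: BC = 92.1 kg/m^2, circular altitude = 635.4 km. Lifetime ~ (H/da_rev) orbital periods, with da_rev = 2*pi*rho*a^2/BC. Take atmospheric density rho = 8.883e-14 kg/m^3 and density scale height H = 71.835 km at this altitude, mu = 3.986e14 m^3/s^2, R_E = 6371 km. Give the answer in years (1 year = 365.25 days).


a = R_E + alt = 7006.4000 km = 7.0064e+06 m
da_rev = 2*pi*rho*a^2/BC = 2*pi*8.883e-14*(7.0064e+06)^2/92.1 = 0.297488208 m per revolution
N = H/da_rev = 71835.0000 m / 0.297488208 m = 241471.7559 revolutions
P = 2*pi*sqrt(a^3/mu) = 5836.5151 s
lifetime = N*P = 241471.7559 * 5836.5151 = 1.4093535e+09 s = 16311.9624 days
years = 16311.9624 / 365.25 = 44.6597 years

44.6597 years


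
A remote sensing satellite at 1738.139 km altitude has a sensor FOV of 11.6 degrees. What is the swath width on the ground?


FOV = 11.6 deg = 0.2024582 rad
swath = 2 * alt * tan(FOV/2) = 2 * 1738.139 * tan(0.1012291)
swath = 2 * 1738.139 * 0.1015763
swath = 353.1074 km

353.1074 km


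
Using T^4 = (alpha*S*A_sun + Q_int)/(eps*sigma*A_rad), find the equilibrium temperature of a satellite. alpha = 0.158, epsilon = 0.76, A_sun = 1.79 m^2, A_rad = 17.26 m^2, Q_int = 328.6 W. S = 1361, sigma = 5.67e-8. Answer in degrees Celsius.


Numerator = alpha*S*A_sun + Q_int = 0.158*1361*1.79 + 328.6 = 713.5180 W
Denominator = eps*sigma*A_rad = 0.76*5.67e-8*17.26 = 7.4376792e-07 W/K^4
T^4 = 9.5932885e+08 K^4
T = 175.9916 K = -97.1584 C

-97.1584 degrees Celsius


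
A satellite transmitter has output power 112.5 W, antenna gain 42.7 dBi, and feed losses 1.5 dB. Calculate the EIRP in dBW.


Pt = 112.5 W = 20.5115 dBW
EIRP = Pt_dBW + Gt - losses = 20.5115 + 42.7 - 1.5 = 61.7115 dBW

61.7115 dBW


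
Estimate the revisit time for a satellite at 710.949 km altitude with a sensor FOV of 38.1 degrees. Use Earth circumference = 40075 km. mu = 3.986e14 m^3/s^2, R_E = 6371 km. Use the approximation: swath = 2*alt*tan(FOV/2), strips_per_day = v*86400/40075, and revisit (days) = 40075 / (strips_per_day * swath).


swath = 2*710.949*tan(0.3324852) = 490.9871 km
v = sqrt(mu/r) = 7502.2624 m/s = 7.5023 km/s
strips/day = v*86400/40075 = 7.5023*86400/40075 = 16.1746
coverage/day = strips * swath = 16.1746 * 490.9871 = 7941.5003 km
revisit = 40075 / 7941.5003 = 5.0463 days

5.0463 days


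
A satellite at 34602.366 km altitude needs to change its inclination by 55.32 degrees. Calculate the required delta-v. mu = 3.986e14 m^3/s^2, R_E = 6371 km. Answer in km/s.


r = 40973.3660 km = 4.0973366e+07 m
V = sqrt(mu/r) = 3119.0176 m/s
di = 55.32 deg = 0.9655161 rad
dV = 2*V*sin(di/2) = 2*3119.0176*sin(0.4827581)
dV = 2895.8445 m/s = 2.8958 km/s

2.8958 km/s


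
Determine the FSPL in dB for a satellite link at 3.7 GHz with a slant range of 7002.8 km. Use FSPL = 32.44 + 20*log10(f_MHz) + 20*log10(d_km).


f = 3.7 GHz = 3700.0000 MHz
d = 7002.8 km
FSPL = 32.44 + 20*log10(3700.0000) + 20*log10(7002.8)
FSPL = 32.44 + 71.3640 + 76.9054
FSPL = 180.7095 dB

180.7095 dB


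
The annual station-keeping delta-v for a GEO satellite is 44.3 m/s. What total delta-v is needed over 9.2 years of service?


dV = rate * years = 44.3 * 9.2
dV = 407.5600 m/s

407.5600 m/s


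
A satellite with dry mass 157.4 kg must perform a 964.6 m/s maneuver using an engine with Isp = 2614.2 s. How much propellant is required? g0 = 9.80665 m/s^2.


ve = Isp * g0 = 2614.2 * 9.80665 = 25636.544430 m/s
mass ratio = exp(dv/ve) = exp(964.6/25636.544430) = 1.03834279
m_prop = m_dry * (mr - 1) = 157.4 * (1.03834279 - 1)
m_prop = 6.0352 kg

6.0352 kg


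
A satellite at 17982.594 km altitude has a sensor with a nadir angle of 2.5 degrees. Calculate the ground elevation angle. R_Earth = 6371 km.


r = R_E + alt = 24353.5940 km
Law of sines in the satellite / Earth-center / ground-point triangle:
  sin(nadir)/R_E = sin(90 + el)/r  =>  cos(el) = (r/R_E)*sin(nadir)
cos(el) = (24353.5940 / 6371.0000) * sin(2.5 deg) = 0.1667382
el = arccos(0.1667382) = 80.4018 deg
(Earth-central angle = 90 - nadir - el = 7.0982 deg)

80.4018 degrees


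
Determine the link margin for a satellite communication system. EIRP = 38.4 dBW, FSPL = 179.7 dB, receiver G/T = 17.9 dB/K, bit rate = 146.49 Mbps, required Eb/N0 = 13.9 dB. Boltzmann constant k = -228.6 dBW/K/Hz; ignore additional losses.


C/N0 = EIRP - FSPL + G/T - k = 38.4 - 179.7 + 17.9 - (-228.6)
C/N0 = 105.2000 dB-Hz
R_b = 146.49 Mbps = 1.4649e+08 bps -> 10*log10(R_b) = 81.6581 dB-Hz
Eb/N0 = C/N0 - 10*log10(R_b) = 105.2000 - 81.6581 = 23.5419 dB
Margin = Eb/N0 - Eb/N0_req = 23.5419 - 13.9 = 9.6419 dB (link closes)

9.6419 dB


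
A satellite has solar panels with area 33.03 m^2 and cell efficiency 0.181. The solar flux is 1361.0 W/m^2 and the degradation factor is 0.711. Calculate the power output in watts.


P = area * eta * S * degradation
P = 33.03 * 0.181 * 1361.0 * 0.711
P = 5785.1533 W

5785.1533 W


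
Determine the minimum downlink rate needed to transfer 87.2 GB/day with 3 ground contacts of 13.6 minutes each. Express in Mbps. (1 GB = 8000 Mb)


total contact time = 3 * 13.6 * 60 = 2448.0000 s
data = 87.2 GB = 697600.0000 Mb
rate = 697600.0000 / 2448.0000 = 284.9673 Mbps

284.9673 Mbps


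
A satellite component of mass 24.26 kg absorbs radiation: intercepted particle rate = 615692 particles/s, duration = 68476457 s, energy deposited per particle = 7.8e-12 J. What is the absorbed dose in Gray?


Total energy deposited = rate * time * E_per
  = 615692 * 68476457 * 7.8e-12 = 328.8512 J
Dose = E_total / mass = 328.8512 / 24.26
Dose = 13.5553 Gy

13.5553 Gy


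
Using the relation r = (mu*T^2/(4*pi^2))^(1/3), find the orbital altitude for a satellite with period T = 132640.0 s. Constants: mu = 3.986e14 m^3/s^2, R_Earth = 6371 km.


T = 132640.0 s
r = (mu*T^2/(4*pi^2))^(1/3) = (3.986e14 * 132640.0^2 / (4*pi^2))^(1/3)
r = 5.6213703e+07 m = 56213.7030 km
alt = r - R_E = 56213.7030 - 6371 = 49842.7030 km

49842.7030 km


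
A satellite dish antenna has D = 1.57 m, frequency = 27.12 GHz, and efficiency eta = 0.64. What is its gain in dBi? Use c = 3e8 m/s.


lambda = c/f = 3e8 / 2.712e+10 = 0.01106195 m
G = eta*(pi*D/lambda)^2 = 0.64*(pi*1.57/0.01106195)^2
G = 127237.7220 (linear)
G = 10*log10(127237.7220) = 51.0462 dBi

51.0462 dBi


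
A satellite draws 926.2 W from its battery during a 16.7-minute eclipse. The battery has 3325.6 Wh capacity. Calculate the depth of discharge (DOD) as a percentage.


E_used = P * t / 60 = 926.2 * 16.7 / 60 = 257.7923 Wh
DOD = E_used / E_total * 100 = 257.7923 / 3325.6 * 100
DOD = 7.7518 %

7.7518 %


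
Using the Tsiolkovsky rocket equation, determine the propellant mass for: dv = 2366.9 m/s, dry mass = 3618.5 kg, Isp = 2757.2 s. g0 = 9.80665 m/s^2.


ve = Isp * g0 = 2757.2 * 9.80665 = 27038.895380 m/s
mass ratio = exp(dv/ve) = exp(2366.9/27038.895380) = 1.09148250
m_prop = m_dry * (mr - 1) = 3618.5 * (1.09148250 - 1)
m_prop = 331.0294 kg

331.0294 kg


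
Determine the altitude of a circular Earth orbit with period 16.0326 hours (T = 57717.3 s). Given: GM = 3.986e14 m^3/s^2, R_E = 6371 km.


T = 57717.3 s
r = (mu*T^2/(4*pi^2))^(1/3) = (3.986e14 * 57717.3^2 / (4*pi^2))^(1/3)
r = 3.2279727e+07 m = 32279.7273 km
alt = r - R_E = 32279.7273 - 6371 = 25908.7273 km

25908.7273 km


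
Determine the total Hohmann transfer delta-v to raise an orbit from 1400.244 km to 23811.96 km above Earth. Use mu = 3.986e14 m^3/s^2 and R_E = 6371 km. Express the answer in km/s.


r1 = 7771.2440 km = 7.771244e+06 m
r2 = 30182.9600 km = 3.018296e+07 m
dv1 = sqrt(mu/r1)*(sqrt(2*r2/(r1+r2)) - 1) = 1870.2930 m/s
dv2 = sqrt(mu/r2)*(1 - sqrt(2*r1/(r1+r2))) = 1308.5143 m/s
total dv = |dv1| + |dv2| = 1870.2930 + 1308.5143 = 3178.8074 m/s = 3.1788 km/s

3.1788 km/s


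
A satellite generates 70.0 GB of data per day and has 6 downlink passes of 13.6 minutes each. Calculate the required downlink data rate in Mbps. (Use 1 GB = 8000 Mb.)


total contact time = 6 * 13.6 * 60 = 4896.0000 s
data = 70.0 GB = 560000.0000 Mb
rate = 560000.0000 / 4896.0000 = 114.3791 Mbps

114.3791 Mbps
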